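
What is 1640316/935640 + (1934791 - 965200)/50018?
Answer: 20609030186/974975865 ≈ 21.138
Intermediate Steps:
1640316/935640 + (1934791 - 965200)/50018 = 1640316*(1/935640) + 969591*(1/50018) = 136693/77970 + 969591/50018 = 20609030186/974975865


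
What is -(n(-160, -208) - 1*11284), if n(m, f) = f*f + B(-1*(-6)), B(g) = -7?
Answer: -31973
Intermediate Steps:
n(m, f) = -7 + f² (n(m, f) = f*f - 7 = f² - 7 = -7 + f²)
-(n(-160, -208) - 1*11284) = -((-7 + (-208)²) - 1*11284) = -((-7 + 43264) - 11284) = -(43257 - 11284) = -1*31973 = -31973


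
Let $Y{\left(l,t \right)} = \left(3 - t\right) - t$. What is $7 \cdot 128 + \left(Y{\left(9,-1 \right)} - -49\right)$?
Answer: $950$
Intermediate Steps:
$Y{\left(l,t \right)} = 3 - 2 t$
$7 \cdot 128 + \left(Y{\left(9,-1 \right)} - -49\right) = 7 \cdot 128 + \left(\left(3 - -2\right) - -49\right) = 896 + \left(\left(3 + 2\right) + 49\right) = 896 + \left(5 + 49\right) = 896 + 54 = 950$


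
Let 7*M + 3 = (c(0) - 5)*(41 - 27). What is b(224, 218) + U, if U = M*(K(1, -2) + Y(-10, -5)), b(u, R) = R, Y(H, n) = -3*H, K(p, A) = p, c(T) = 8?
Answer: 2735/7 ≈ 390.71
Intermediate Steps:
M = 39/7 (M = -3/7 + ((8 - 5)*(41 - 27))/7 = -3/7 + (3*14)/7 = -3/7 + (⅐)*42 = -3/7 + 6 = 39/7 ≈ 5.5714)
U = 1209/7 (U = 39*(1 - 3*(-10))/7 = 39*(1 + 30)/7 = (39/7)*31 = 1209/7 ≈ 172.71)
b(224, 218) + U = 218 + 1209/7 = 2735/7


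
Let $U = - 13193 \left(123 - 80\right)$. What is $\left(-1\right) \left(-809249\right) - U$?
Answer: $1376548$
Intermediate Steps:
$U = -567299$ ($U = - 13193 \left(123 - 80\right) = \left(-13193\right) 43 = -567299$)
$\left(-1\right) \left(-809249\right) - U = \left(-1\right) \left(-809249\right) - -567299 = 809249 + 567299 = 1376548$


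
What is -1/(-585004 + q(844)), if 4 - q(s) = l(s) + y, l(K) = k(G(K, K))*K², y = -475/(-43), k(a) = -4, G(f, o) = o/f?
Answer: -43/97366317 ≈ -4.4163e-7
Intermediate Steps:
y = 475/43 (y = -475*(-1/43) = 475/43 ≈ 11.047)
l(K) = -4*K²
q(s) = -303/43 + 4*s² (q(s) = 4 - (-4*s² + 475/43) = 4 - (475/43 - 4*s²) = 4 + (-475/43 + 4*s²) = -303/43 + 4*s²)
-1/(-585004 + q(844)) = -1/(-585004 + (-303/43 + 4*844²)) = -1/(-585004 + (-303/43 + 4*712336)) = -1/(-585004 + (-303/43 + 2849344)) = -1/(-585004 + 122521489/43) = -1/97366317/43 = -1*43/97366317 = -43/97366317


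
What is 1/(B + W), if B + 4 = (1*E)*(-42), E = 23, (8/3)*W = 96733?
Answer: 8/282439 ≈ 2.8325e-5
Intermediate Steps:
W = 290199/8 (W = (3/8)*96733 = 290199/8 ≈ 36275.)
B = -970 (B = -4 + (1*23)*(-42) = -4 + 23*(-42) = -4 - 966 = -970)
1/(B + W) = 1/(-970 + 290199/8) = 1/(282439/8) = 8/282439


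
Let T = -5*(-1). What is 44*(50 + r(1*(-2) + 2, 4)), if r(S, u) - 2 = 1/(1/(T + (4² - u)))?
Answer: 3036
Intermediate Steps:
T = 5
r(S, u) = 23 - u (r(S, u) = 2 + 1/(1/(5 + (4² - u))) = 2 + 1/(1/(5 + (16 - u))) = 2 + 1/(1/(21 - u)) = 2 + (21 - u) = 23 - u)
44*(50 + r(1*(-2) + 2, 4)) = 44*(50 + (23 - 1*4)) = 44*(50 + (23 - 4)) = 44*(50 + 19) = 44*69 = 3036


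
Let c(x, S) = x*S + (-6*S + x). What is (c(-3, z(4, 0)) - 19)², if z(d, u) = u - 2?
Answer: 16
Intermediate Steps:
z(d, u) = -2 + u
c(x, S) = x - 6*S + S*x (c(x, S) = S*x + (x - 6*S) = x - 6*S + S*x)
(c(-3, z(4, 0)) - 19)² = ((-3 - 6*(-2 + 0) + (-2 + 0)*(-3)) - 19)² = ((-3 - 6*(-2) - 2*(-3)) - 19)² = ((-3 + 12 + 6) - 19)² = (15 - 19)² = (-4)² = 16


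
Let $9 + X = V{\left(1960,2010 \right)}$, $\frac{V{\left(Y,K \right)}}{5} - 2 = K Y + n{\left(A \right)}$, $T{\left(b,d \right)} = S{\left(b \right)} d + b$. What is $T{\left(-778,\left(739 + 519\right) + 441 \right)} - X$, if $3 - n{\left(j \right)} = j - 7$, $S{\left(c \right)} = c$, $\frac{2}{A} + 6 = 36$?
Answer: $- \frac{63061952}{3} \approx -2.1021 \cdot 10^{7}$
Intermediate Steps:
$A = \frac{1}{15}$ ($A = \frac{2}{-6 + 36} = \frac{2}{30} = 2 \cdot \frac{1}{30} = \frac{1}{15} \approx 0.066667$)
$n{\left(j \right)} = 10 - j$ ($n{\left(j \right)} = 3 - \left(j - 7\right) = 3 - \left(-7 + j\right) = 10 - j$)
$T{\left(b,d \right)} = b + b d$ ($T{\left(b,d \right)} = b d + b = b + b d$)
$V{\left(Y,K \right)} = \frac{179}{3} + 5 K Y$ ($V{\left(Y,K \right)} = 10 + 5 \left(K Y + \left(10 - \frac{1}{15}\right)\right) = 10 + 5 \left(K Y + \frac{149}{15}\right) = 10 + 5 \left(\frac{149}{15} + K Y\right) = 10 + \left(\frac{149}{3} + 5 K Y\right) = \frac{179}{3} + 5 K Y$)
$X = \frac{59094152}{3}$ ($X = -9 + \left(\frac{179}{3} + 5 \cdot 2010 \cdot 1960\right) = -9 + \left(\frac{179}{3} + 19698000\right) = -9 + \frac{59094179}{3} = \frac{59094152}{3} \approx 1.9698 \cdot 10^{7}$)
$T{\left(-778,\left(739 + 519\right) + 441 \right)} - X = - 778 \left(1 + \left(\left(739 + 519\right) + 441\right)\right) - \frac{59094152}{3} = - 778 \left(1 + \left(1258 + 441\right)\right) - \frac{59094152}{3} = - 778 \left(1 + 1699\right) - \frac{59094152}{3} = \left(-778\right) 1700 - \frac{59094152}{3} = -1322600 - \frac{59094152}{3} = - \frac{63061952}{3}$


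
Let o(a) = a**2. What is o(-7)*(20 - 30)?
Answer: -490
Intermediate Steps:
o(-7)*(20 - 30) = (-7)**2*(20 - 30) = 49*(-10) = -490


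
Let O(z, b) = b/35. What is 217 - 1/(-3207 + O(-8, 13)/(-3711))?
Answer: 90389572021/416541208 ≈ 217.00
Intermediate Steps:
O(z, b) = b/35 (O(z, b) = b*(1/35) = b/35)
217 - 1/(-3207 + O(-8, 13)/(-3711)) = 217 - 1/(-3207 + ((1/35)*13)/(-3711)) = 217 - 1/(-3207 + (13/35)*(-1/3711)) = 217 - 1/(-3207 - 13/129885) = 217 - 1/(-416541208/129885) = 217 - 1*(-129885/416541208) = 217 + 129885/416541208 = 90389572021/416541208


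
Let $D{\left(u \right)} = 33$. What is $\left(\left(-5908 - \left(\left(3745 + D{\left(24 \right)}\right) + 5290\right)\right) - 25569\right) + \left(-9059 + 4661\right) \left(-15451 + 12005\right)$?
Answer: $15114963$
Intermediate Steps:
$\left(\left(-5908 - \left(\left(3745 + D{\left(24 \right)}\right) + 5290\right)\right) - 25569\right) + \left(-9059 + 4661\right) \left(-15451 + 12005\right) = \left(\left(-5908 - \left(\left(3745 + 33\right) + 5290\right)\right) - 25569\right) + \left(-9059 + 4661\right) \left(-15451 + 12005\right) = \left(\left(-5908 - \left(3778 + 5290\right)\right) - 25569\right) - -15155508 = \left(\left(-5908 - 9068\right) - 25569\right) + 15155508 = \left(-14976 - 25569\right) + 15155508 = -40545 + 15155508 = 15114963$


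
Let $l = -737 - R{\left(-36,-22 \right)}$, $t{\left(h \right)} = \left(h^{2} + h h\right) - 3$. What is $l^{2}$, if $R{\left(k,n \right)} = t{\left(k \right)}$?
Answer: $11062276$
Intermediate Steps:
$t{\left(h \right)} = -3 + 2 h^{2}$ ($t{\left(h \right)} = \left(h^{2} + h^{2}\right) - 3 = 2 h^{2} - 3 = -3 + 2 h^{2}$)
$R{\left(k,n \right)} = -3 + 2 k^{2}$
$l = -3326$ ($l = -737 - \left(-3 + 2 \left(-36\right)^{2}\right) = -737 - \left(-3 + 2 \cdot 1296\right) = -737 - \left(-3 + 2592\right) = -737 - 2589 = -3326$)
$l^{2} = \left(-3326\right)^{2} = 11062276$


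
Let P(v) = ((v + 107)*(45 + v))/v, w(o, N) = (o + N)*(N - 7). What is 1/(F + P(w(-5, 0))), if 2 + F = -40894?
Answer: -7/284000 ≈ -2.4648e-5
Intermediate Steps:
F = -40896 (F = -2 - 40894 = -40896)
w(o, N) = (-7 + N)*(N + o) (w(o, N) = (N + o)*(-7 + N) = (-7 + N)*(N + o))
P(v) = (45 + v)*(107 + v)/v (P(v) = ((107 + v)*(45 + v))/v = ((45 + v)*(107 + v))/v = (45 + v)*(107 + v)/v)
1/(F + P(w(-5, 0))) = 1/(-40896 + (152 + (0² - 7*0 - 7*(-5) + 0*(-5)) + 4815/(0² - 7*0 - 7*(-5) + 0*(-5)))) = 1/(-40896 + (152 + (0 + 0 + 35 + 0) + 4815/(0 + 0 + 35 + 0))) = 1/(-40896 + (152 + 35 + 4815/35)) = 1/(-40896 + (152 + 35 + 4815*(1/35))) = 1/(-40896 + (152 + 35 + 963/7)) = 1/(-40896 + 2272/7) = 1/(-284000/7) = -7/284000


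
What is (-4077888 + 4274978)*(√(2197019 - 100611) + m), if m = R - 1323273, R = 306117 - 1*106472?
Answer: -221455842520 + 394180*√524102 ≈ -2.2117e+11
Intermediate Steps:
R = 199645 (R = 306117 - 106472 = 199645)
m = -1123628 (m = 199645 - 1323273 = -1123628)
(-4077888 + 4274978)*(√(2197019 - 100611) + m) = (-4077888 + 4274978)*(√(2197019 - 100611) - 1123628) = 197090*(√2096408 - 1123628) = 197090*(2*√524102 - 1123628) = 197090*(-1123628 + 2*√524102) = -221455842520 + 394180*√524102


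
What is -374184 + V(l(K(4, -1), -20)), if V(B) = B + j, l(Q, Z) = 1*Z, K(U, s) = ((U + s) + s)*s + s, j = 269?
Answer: -373935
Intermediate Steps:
K(U, s) = s + s*(U + 2*s) (K(U, s) = (U + 2*s)*s + s = s*(U + 2*s) + s = s + s*(U + 2*s))
l(Q, Z) = Z
V(B) = 269 + B (V(B) = B + 269 = 269 + B)
-374184 + V(l(K(4, -1), -20)) = -374184 + (269 - 20) = -374184 + 249 = -373935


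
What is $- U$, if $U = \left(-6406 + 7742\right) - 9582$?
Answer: $8246$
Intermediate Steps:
$U = -8246$ ($U = 1336 - 9582 = -8246$)
$- U = \left(-1\right) \left(-8246\right) = 8246$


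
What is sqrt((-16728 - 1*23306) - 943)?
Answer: 3*I*sqrt(4553) ≈ 202.43*I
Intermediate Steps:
sqrt((-16728 - 1*23306) - 943) = sqrt((-16728 - 23306) - 943) = sqrt(-40034 - 943) = sqrt(-40977) = 3*I*sqrt(4553)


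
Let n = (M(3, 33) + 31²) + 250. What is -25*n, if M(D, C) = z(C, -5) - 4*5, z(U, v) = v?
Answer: -29650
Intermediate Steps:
M(D, C) = -25 (M(D, C) = -5 - 4*5 = -5 - 20 = -25)
n = 1186 (n = (-25 + 31²) + 250 = (-25 + 961) + 250 = 936 + 250 = 1186)
-25*n = -25*1186 = -29650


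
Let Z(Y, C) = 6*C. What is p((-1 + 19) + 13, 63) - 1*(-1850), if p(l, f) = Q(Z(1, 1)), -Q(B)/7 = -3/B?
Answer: 3707/2 ≈ 1853.5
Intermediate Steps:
Q(B) = 21/B (Q(B) = -(-21)/B = 21/B)
p(l, f) = 7/2 (p(l, f) = 21/((6*1)) = 21/6 = 21*(⅙) = 7/2)
p((-1 + 19) + 13, 63) - 1*(-1850) = 7/2 - 1*(-1850) = 7/2 + 1850 = 3707/2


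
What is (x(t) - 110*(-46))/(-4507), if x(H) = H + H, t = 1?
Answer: -5062/4507 ≈ -1.1231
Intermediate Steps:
x(H) = 2*H
(x(t) - 110*(-46))/(-4507) = (2*1 - 110*(-46))/(-4507) = (2 + 5060)*(-1/4507) = 5062*(-1/4507) = -5062/4507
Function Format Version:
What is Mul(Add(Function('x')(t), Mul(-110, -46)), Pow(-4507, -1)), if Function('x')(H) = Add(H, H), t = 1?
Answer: Rational(-5062, 4507) ≈ -1.1231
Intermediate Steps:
Function('x')(H) = Mul(2, H)
Mul(Add(Function('x')(t), Mul(-110, -46)), Pow(-4507, -1)) = Mul(Add(Mul(2, 1), Mul(-110, -46)), Pow(-4507, -1)) = Mul(Add(2, 5060), Rational(-1, 4507)) = Mul(5062, Rational(-1, 4507)) = Rational(-5062, 4507)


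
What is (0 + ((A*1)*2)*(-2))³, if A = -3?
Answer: 1728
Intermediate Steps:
(0 + ((A*1)*2)*(-2))³ = (0 + (-3*1*2)*(-2))³ = (0 - 3*2*(-2))³ = (0 - 6*(-2))³ = (0 + 12)³ = 12³ = 1728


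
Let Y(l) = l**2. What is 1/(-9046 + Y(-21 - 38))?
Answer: -1/5565 ≈ -0.00017969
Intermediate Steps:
1/(-9046 + Y(-21 - 38)) = 1/(-9046 + (-21 - 38)**2) = 1/(-9046 + (-59)**2) = 1/(-9046 + 3481) = 1/(-5565) = -1/5565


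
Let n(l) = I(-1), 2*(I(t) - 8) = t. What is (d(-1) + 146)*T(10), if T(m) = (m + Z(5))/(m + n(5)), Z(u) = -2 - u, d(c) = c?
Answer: 174/7 ≈ 24.857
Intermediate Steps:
I(t) = 8 + t/2
n(l) = 15/2 (n(l) = 8 + (1/2)*(-1) = 8 - 1/2 = 15/2)
T(m) = (-7 + m)/(15/2 + m) (T(m) = (m + (-2 - 1*5))/(m + 15/2) = (m + (-2 - 5))/(15/2 + m) = (m - 7)/(15/2 + m) = (-7 + m)/(15/2 + m))
(d(-1) + 146)*T(10) = (-1 + 146)*(2*(-7 + 10)/(15 + 2*10)) = 145*(2*3/(15 + 20)) = 145*(2*3/35) = 145*(2*(1/35)*3) = 145*(6/35) = 174/7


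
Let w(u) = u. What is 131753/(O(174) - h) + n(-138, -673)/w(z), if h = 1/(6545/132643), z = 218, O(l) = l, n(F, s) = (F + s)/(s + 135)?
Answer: 14448221700571/16858519444 ≈ 857.03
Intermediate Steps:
n(F, s) = (F + s)/(135 + s)
h = 18949/935 (h = 1/(6545*(1/132643)) = 1/(935/18949) = 18949/935 ≈ 20.266)
131753/(O(174) - h) + n(-138, -673)/w(z) = 131753/(174 - 1*18949/935) + ((-138 - 673)/(135 - 673))/218 = 131753/(174 - 18949/935) + (-811/(-538))*(1/218) = 131753/(143741/935) - 1/538*(-811)*(1/218) = 131753*(935/143741) + (811/538)*(1/218) = 123189055/143741 + 811/117284 = 14448221700571/16858519444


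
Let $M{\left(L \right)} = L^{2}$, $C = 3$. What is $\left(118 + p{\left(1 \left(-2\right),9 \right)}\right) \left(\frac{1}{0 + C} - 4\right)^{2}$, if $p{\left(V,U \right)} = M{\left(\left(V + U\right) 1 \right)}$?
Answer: $\frac{20207}{9} \approx 2245.2$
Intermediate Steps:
$p{\left(V,U \right)} = \left(U + V\right)^{2}$ ($p{\left(V,U \right)} = \left(\left(V + U\right) 1\right)^{2} = \left(\left(U + V\right) 1\right)^{2} = \left(U + V\right)^{2}$)
$\left(118 + p{\left(1 \left(-2\right),9 \right)}\right) \left(\frac{1}{0 + C} - 4\right)^{2} = \left(118 + \left(9 + 1 \left(-2\right)\right)^{2}\right) \left(\frac{1}{0 + 3} - 4\right)^{2} = \left(118 + \left(9 - 2\right)^{2}\right) \left(\frac{1}{3} - 4\right)^{2} = \left(118 + 7^{2}\right) \left(\frac{1}{3} - 4\right)^{2} = \left(118 + 49\right) \left(- \frac{11}{3}\right)^{2} = 167 \cdot \frac{121}{9} = \frac{20207}{9}$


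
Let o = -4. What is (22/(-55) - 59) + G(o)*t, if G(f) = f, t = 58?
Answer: -1457/5 ≈ -291.40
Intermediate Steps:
(22/(-55) - 59) + G(o)*t = (22/(-55) - 59) - 4*58 = (22*(-1/55) - 59) - 232 = (-2/5 - 59) - 232 = -297/5 - 232 = -1457/5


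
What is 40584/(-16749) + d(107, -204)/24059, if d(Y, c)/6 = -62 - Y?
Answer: -331131314/134321397 ≈ -2.4652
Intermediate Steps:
d(Y, c) = -372 - 6*Y (d(Y, c) = 6*(-62 - Y) = -372 - 6*Y)
40584/(-16749) + d(107, -204)/24059 = 40584/(-16749) + (-372 - 6*107)/24059 = 40584*(-1/16749) + (-372 - 642)*(1/24059) = -13528/5583 - 1014*1/24059 = -13528/5583 - 1014/24059 = -331131314/134321397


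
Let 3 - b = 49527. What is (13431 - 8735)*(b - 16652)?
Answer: -310762496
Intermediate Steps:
b = -49524 (b = 3 - 1*49527 = 3 - 49527 = -49524)
(13431 - 8735)*(b - 16652) = (13431 - 8735)*(-49524 - 16652) = 4696*(-66176) = -310762496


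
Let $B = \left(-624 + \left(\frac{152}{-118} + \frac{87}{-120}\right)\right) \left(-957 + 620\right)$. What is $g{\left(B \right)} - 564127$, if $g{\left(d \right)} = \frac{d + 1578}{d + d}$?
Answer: $- \frac{561735465285971}{995761534} \approx -5.6413 \cdot 10^{5}$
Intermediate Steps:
$B = \frac{497880767}{2360}$ ($B = \left(-624 + \left(152 \left(- \frac{1}{118}\right) + 87 \left(- \frac{1}{120}\right)\right)\right) \left(-337\right) = \left(-624 - \frac{4751}{2360}\right) \left(-337\right) = \left(- \frac{1477391}{2360}\right) \left(-337\right) = \frac{497880767}{2360} \approx 2.1097 \cdot 10^{5}$)
$g{\left(d \right)} = \frac{1578 + d}{2 d}$
$g{\left(B \right)} - 564127 = \frac{1578 + \frac{497880767}{2360}}{2 \cdot \frac{497880767}{2360}} - 564127 = \frac{1}{2} \cdot \frac{2360}{497880767} \cdot \frac{501604847}{2360} - 564127 = \frac{501604847}{995761534} - 564127 = - \frac{561735465285971}{995761534}$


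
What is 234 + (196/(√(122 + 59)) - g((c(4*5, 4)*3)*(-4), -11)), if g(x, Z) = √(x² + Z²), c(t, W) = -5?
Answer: 173 + 196*√181/181 ≈ 187.57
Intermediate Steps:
g(x, Z) = √(Z² + x²)
234 + (196/(√(122 + 59)) - g((c(4*5, 4)*3)*(-4), -11)) = 234 + (196/(√(122 + 59)) - √((-11)² + (-5*3*(-4))²)) = 234 + (196/(√181) - √(121 + (-15*(-4))²)) = 234 + (196*(√181/181) - √(121 + 60²)) = 234 + (196*√181/181 - √(121 + 3600)) = 234 + (196*√181/181 - √3721) = 234 + (196*√181/181 - 1*61) = 234 + (196*√181/181 - 61) = 234 + (-61 + 196*√181/181) = 173 + 196*√181/181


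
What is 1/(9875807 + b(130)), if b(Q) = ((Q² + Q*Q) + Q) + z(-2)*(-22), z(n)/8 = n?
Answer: 1/9910089 ≈ 1.0091e-7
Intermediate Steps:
z(n) = 8*n
b(Q) = 352 + Q + 2*Q² (b(Q) = ((Q² + Q*Q) + Q) + (8*(-2))*(-22) = ((Q² + Q²) + Q) - 16*(-22) = (2*Q² + Q) + 352 = (Q + 2*Q²) + 352 = 352 + Q + 2*Q²)
1/(9875807 + b(130)) = 1/(9875807 + (352 + 130 + 2*130²)) = 1/(9875807 + (352 + 130 + 2*16900)) = 1/(9875807 + (352 + 130 + 33800)) = 1/(9875807 + 34282) = 1/9910089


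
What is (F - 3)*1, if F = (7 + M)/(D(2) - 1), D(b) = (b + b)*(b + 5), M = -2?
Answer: -76/27 ≈ -2.8148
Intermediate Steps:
D(b) = 2*b*(5 + b) (D(b) = (2*b)*(5 + b) = 2*b*(5 + b))
F = 5/27 (F = (7 - 2)/(2*2*(5 + 2) - 1) = 5/(2*2*7 - 1) = 5/(28 - 1) = 5/27 ≈ 0.18519)
(F - 3)*1 = (5/27 - 3)*1 = -76/27*1 = -76/27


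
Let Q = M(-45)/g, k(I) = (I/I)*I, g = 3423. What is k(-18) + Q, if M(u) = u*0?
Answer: -18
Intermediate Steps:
k(I) = I (k(I) = 1*I = I)
M(u) = 0
Q = 0 (Q = 0/3423 = 0*(1/3423) = 0)
k(-18) + Q = -18 + 0 = -18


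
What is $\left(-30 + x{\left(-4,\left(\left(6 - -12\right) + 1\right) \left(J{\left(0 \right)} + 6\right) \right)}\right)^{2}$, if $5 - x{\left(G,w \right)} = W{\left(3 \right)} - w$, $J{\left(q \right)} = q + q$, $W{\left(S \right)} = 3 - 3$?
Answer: $7921$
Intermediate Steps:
$W{\left(S \right)} = 0$ ($W{\left(S \right)} = 3 - 3 = 0$)
$J{\left(q \right)} = 2 q$
$x{\left(G,w \right)} = 5 + w$ ($x{\left(G,w \right)} = 5 - \left(0 - w\right) = 5 - - w = 5 + w$)
$\left(-30 + x{\left(-4,\left(\left(6 - -12\right) + 1\right) \left(J{\left(0 \right)} + 6\right) \right)}\right)^{2} = \left(-30 + \left(5 + \left(\left(6 - -12\right) + 1\right) \left(2 \cdot 0 + 6\right)\right)\right)^{2} = \left(-30 + \left(5 + \left(\left(6 + 12\right) + 1\right) \left(0 + 6\right)\right)\right)^{2} = \left(-30 + \left(5 + \left(18 + 1\right) 6\right)\right)^{2} = \left(-30 + \left(5 + 19 \cdot 6\right)\right)^{2} = \left(-30 + \left(5 + 114\right)\right)^{2} = \left(-30 + 119\right)^{2} = 89^{2} = 7921$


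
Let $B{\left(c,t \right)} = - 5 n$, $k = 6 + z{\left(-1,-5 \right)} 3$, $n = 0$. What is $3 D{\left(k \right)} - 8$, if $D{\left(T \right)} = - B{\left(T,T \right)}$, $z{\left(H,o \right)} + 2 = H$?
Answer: $-8$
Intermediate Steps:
$z{\left(H,o \right)} = -2 + H$
$k = -3$ ($k = 6 + \left(-2 - 1\right) 3 = 6 - 9 = -3$)
$B{\left(c,t \right)} = 0$ ($B{\left(c,t \right)} = \left(-5\right) 0 = 0$)
$D{\left(T \right)} = 0$ ($D{\left(T \right)} = \left(-1\right) 0 = 0$)
$3 D{\left(k \right)} - 8 = 3 \cdot 0 - 8 = 0 - 8 = -8$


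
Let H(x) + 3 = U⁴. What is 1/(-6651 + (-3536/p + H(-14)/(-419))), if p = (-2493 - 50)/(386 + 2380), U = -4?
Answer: -1065517/2989335602 ≈ -0.00035644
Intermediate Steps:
p = -2543/2766 ≈ -0.91938
H(x) = 253 (H(x) = -3 + (-4)⁴ = -3 + 256 = 253)
1/(-6651 + (-3536/p + H(-14)/(-419))) = 1/(-6651 + (-3536/(-2543/2766) + 253/(-419))) = 1/(-6651 + (-3536*(-2766/2543) + 253*(-1/419))) = 1/(-6651 + (9780576/2543 - 253/419)) = 1/(-6651 + 4097417965/1065517) = 1/(-2989335602/1065517) = -1065517/2989335602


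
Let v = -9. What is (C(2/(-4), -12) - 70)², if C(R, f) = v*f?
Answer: 1444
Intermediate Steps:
C(R, f) = -9*f
(C(2/(-4), -12) - 70)² = (-9*(-12) - 70)² = (108 - 70)² = 38² = 1444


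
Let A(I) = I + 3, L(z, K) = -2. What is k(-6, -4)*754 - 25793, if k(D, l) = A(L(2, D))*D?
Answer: -30317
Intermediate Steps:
A(I) = 3 + I
k(D, l) = D (k(D, l) = (3 - 2)*D = 1*D = D)
k(-6, -4)*754 - 25793 = -6*754 - 25793 = -4524 - 25793 = -30317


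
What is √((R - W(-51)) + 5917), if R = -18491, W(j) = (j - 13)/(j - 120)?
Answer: 7*I*√833758/57 ≈ 112.14*I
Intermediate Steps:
W(j) = (-13 + j)/(-120 + j)
√((R - W(-51)) + 5917) = √((-18491 - (-13 - 51)/(-120 - 51)) + 5917) = √((-18491 - (-64)/(-171)) + 5917) = √((-18491 - (-1)*(-64)/171) + 5917) = √((-18491 - 1*64/171) + 5917) = √((-18491 - 64/171) + 5917) = √(-3162025/171 + 5917) = √(-2150218/171) = 7*I*√833758/57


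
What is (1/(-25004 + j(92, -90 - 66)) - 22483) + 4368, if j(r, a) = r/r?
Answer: -452929346/25003 ≈ -18115.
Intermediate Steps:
j(r, a) = 1
(1/(-25004 + j(92, -90 - 66)) - 22483) + 4368 = (1/(-25004 + 1) - 22483) + 4368 = (1/(-25003) - 22483) + 4368 = (-1/25003 - 22483) + 4368 = -562142450/25003 + 4368 = -452929346/25003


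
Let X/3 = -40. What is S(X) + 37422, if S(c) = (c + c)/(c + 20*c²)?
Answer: 89775376/2399 ≈ 37422.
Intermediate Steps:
X = -120 (X = 3*(-40) = -120)
S(c) = 2*c/(c + 20*c²) (S(c) = (2*c)/(c + 20*c²) = 2*c/(c + 20*c²))
S(X) + 37422 = 2/(1 + 20*(-120)) + 37422 = 2/(1 - 2400) + 37422 = 2/(-2399) + 37422 = 2*(-1/2399) + 37422 = -2/2399 + 37422 = 89775376/2399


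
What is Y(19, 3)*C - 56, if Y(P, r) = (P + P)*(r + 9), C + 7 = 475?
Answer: 213352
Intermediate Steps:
C = 468 (C = -7 + 475 = 468)
Y(P, r) = 2*P*(9 + r) (Y(P, r) = (2*P)*(9 + r) = 2*P*(9 + r))
Y(19, 3)*C - 56 = (2*19*(9 + 3))*468 - 56 = (2*19*12)*468 - 56 = 456*468 - 56 = 213408 - 56 = 213352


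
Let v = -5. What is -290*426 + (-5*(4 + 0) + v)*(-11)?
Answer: -123265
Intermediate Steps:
-290*426 + (-5*(4 + 0) + v)*(-11) = -290*426 + (-5*(4 + 0) - 5)*(-11) = -123540 + (-5*4 - 5)*(-11) = -123540 + (-20 - 5)*(-11) = -123540 - 25*(-11) = -123540 + 275 = -123265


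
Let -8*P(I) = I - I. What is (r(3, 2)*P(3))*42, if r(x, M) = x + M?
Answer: 0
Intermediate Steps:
r(x, M) = M + x
P(I) = 0 (P(I) = -(I - I)/8 = -1/8*0 = 0)
(r(3, 2)*P(3))*42 = ((2 + 3)*0)*42 = (5*0)*42 = 0*42 = 0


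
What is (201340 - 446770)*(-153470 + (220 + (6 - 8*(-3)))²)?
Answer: 22326767100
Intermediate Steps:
(201340 - 446770)*(-153470 + (220 + (6 - 8*(-3)))²) = -245430*(-153470 + (220 + (6 + 24))²) = -245430*(-153470 + (220 + 30)²) = -245430*(-153470 + 250²) = -245430*(-153470 + 62500) = -245430*(-90970) = 22326767100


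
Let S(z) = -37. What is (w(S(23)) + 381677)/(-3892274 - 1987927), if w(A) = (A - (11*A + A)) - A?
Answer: -382121/5880201 ≈ -0.064984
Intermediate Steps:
w(A) = -12*A (w(A) = (A - 12*A) - A = -11*A - A = -12*A)
(w(S(23)) + 381677)/(-3892274 - 1987927) = (-12*(-37) + 381677)/(-3892274 - 1987927) = (444 + 381677)/(-5880201) = 382121*(-1/5880201) = -382121/5880201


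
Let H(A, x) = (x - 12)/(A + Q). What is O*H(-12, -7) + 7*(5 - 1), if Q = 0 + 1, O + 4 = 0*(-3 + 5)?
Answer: 232/11 ≈ 21.091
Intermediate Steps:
O = -4 (O = -4 + 0*(-3 + 5) = -4 + 0*2 = -4 + 0 = -4)
Q = 1
H(A, x) = (-12 + x)/(1 + A) (H(A, x) = (x - 12)/(A + 1) = (-12 + x)/(1 + A))
O*H(-12, -7) + 7*(5 - 1) = -4*(-12 - 7)/(1 - 12) + 7*(5 - 1) = -4*(-19)/(-11) + 7*4 = -(-4)*(-19)/11 + 28 = -4*19/11 + 28 = -76/11 + 28 = 232/11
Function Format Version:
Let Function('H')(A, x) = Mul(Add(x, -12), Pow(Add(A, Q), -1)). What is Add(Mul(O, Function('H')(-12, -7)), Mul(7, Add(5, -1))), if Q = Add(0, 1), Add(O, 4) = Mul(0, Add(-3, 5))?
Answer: Rational(232, 11) ≈ 21.091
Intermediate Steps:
O = -4 (O = Add(-4, Mul(0, Add(-3, 5))) = Add(-4, Mul(0, 2)) = Add(-4, 0) = -4)
Q = 1
Function('H')(A, x) = Mul(Pow(Add(1, A), -1), Add(-12, x)) (Function('H')(A, x) = Mul(Add(x, -12), Pow(Add(A, 1), -1)) = Mul(Add(-12, x), Pow(Add(1, A), -1)) = Mul(Pow(Add(1, A), -1), Add(-12, x)))
Add(Mul(O, Function('H')(-12, -7)), Mul(7, Add(5, -1))) = Add(Mul(-4, Mul(Pow(Add(1, -12), -1), Add(-12, -7))), Mul(7, Add(5, -1))) = Add(Mul(-4, Mul(Pow(-11, -1), -19)), Mul(7, 4)) = Add(Mul(-4, Mul(Rational(-1, 11), -19)), 28) = Add(Mul(-4, Rational(19, 11)), 28) = Add(Rational(-76, 11), 28) = Rational(232, 11)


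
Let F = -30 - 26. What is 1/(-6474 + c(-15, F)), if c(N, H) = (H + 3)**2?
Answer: -1/3665 ≈ -0.00027285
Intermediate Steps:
F = -56
c(N, H) = (3 + H)**2
1/(-6474 + c(-15, F)) = 1/(-6474 + (3 - 56)**2) = 1/(-6474 + (-53)**2) = 1/(-6474 + 2809) = 1/(-3665) = -1/3665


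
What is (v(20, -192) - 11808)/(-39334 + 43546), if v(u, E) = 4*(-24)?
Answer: -992/351 ≈ -2.8262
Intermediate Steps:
v(u, E) = -96
(v(20, -192) - 11808)/(-39334 + 43546) = (-96 - 11808)/(-39334 + 43546) = -11904/4212 = -11904*1/4212 = -992/351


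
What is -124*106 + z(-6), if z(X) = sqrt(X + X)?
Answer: -13144 + 2*I*sqrt(3) ≈ -13144.0 + 3.4641*I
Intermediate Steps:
z(X) = sqrt(2)*sqrt(X) (z(X) = sqrt(2*X) = sqrt(2)*sqrt(X))
-124*106 + z(-6) = -124*106 + sqrt(2)*sqrt(-6) = -13144 + sqrt(2)*(I*sqrt(6)) = -13144 + 2*I*sqrt(3)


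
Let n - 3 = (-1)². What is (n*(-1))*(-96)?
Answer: 384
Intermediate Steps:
n = 4 (n = 3 + (-1)² = 3 + 1 = 4)
(n*(-1))*(-96) = (4*(-1))*(-96) = -4*(-96) = 384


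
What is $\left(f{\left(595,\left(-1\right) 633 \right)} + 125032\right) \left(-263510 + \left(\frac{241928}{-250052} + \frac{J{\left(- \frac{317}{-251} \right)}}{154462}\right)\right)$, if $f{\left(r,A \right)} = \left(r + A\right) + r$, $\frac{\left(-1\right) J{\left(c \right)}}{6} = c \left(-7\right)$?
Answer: $- \frac{520829162070295883967}{15737835289} \approx -3.3094 \cdot 10^{10}$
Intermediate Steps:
$J{\left(c \right)} = 42 c$ ($J{\left(c \right)} = - 6 c \left(-7\right) = - 6 \left(- 7 c\right) = 42 c$)
$f{\left(r,A \right)} = A + 2 r$ ($f{\left(r,A \right)} = \left(A + r\right) + r = A + 2 r$)
$\left(f{\left(595,\left(-1\right) 633 \right)} + 125032\right) \left(-263510 + \left(\frac{241928}{-250052} + \frac{J{\left(- \frac{317}{-251} \right)}}{154462}\right)\right) = \left(\left(\left(-1\right) 633 + 2 \cdot 595\right) + 125032\right) \left(-263510 + \left(\frac{241928}{-250052} + \frac{42 \left(- \frac{317}{-251}\right)}{154462}\right)\right) = \left(\left(-633 + 1190\right) + 125032\right) \left(-263510 + \left(241928 \left(- \frac{1}{250052}\right) + 42 \left(\left(-317\right) \left(- \frac{1}{251}\right)\right) \frac{1}{154462}\right)\right) = \left(557 + 125032\right) \left(-263510 - \left(\frac{60482}{62513} - 42 \cdot \frac{317}{251} \cdot \frac{1}{154462}\right)\right) = 125589 \left(-263510 + \left(- \frac{60482}{62513} + \frac{13314}{251} \cdot \frac{1}{154462}\right)\right) = 125589 \left(-263510 + \left(- \frac{60482}{62513} + \frac{951}{2769283}\right)\right) = 125589 \left(-263510 - \frac{15221120413}{15737835289}\right) = 125589 \left(- \frac{4147092198124803}{15737835289}\right) = - \frac{520829162070295883967}{15737835289}$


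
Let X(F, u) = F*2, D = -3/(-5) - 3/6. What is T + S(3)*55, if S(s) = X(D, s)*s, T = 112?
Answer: 145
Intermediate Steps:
D = ⅒ (D = -3*(-⅕) - 3*⅙ = ⅗ - ½ = ⅒ ≈ 0.10000)
X(F, u) = 2*F
S(s) = s/5 (S(s) = (2*(⅒))*s = s/5)
T + S(3)*55 = 112 + ((⅕)*3)*55 = 112 + (⅗)*55 = 112 + 33 = 145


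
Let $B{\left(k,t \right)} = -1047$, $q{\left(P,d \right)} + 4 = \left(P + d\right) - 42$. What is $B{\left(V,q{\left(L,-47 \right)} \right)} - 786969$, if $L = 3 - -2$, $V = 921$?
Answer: $-788016$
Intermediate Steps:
$L = 5$ ($L = 3 + 2 = 5$)
$q{\left(P,d \right)} = -46 + P + d$ ($q{\left(P,d \right)} = -4 - \left(42 - P - d\right) = -4 + \left(-42 + P + d\right) = -46 + P + d$)
$B{\left(V,q{\left(L,-47 \right)} \right)} - 786969 = -1047 - 786969 = -788016$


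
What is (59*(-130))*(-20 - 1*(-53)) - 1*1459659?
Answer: -1712769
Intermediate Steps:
(59*(-130))*(-20 - 1*(-53)) - 1*1459659 = -7670*(-20 + 53) - 1459659 = -7670*33 - 1459659 = -253110 - 1459659 = -1712769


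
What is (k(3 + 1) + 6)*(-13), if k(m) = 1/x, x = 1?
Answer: -91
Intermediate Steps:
k(m) = 1 (k(m) = 1/1 = 1)
(k(3 + 1) + 6)*(-13) = (1 + 6)*(-13) = 7*(-13) = -91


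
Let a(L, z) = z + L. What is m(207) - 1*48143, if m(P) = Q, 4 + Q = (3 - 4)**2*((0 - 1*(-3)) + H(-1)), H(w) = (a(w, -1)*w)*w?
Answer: -48146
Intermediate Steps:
a(L, z) = L + z
H(w) = w**2*(-1 + w) (H(w) = ((w - 1)*w)*w = ((-1 + w)*w)*w = (w*(-1 + w))*w = w**2*(-1 + w))
Q = -3 (Q = -4 + (3 - 4)**2*((0 - 1*(-3)) + (-1)**2*(-1 - 1)) = -4 + (-1)**2*((0 + 3) + 1*(-2)) = -4 + 1*(3 - 2) = -4 + 1*1 = -4 + 1 = -3)
m(P) = -3
m(207) - 1*48143 = -3 - 1*48143 = -3 - 48143 = -48146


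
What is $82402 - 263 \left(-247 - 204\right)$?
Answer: $201015$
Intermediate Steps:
$82402 - 263 \left(-247 - 204\right) = 82402 - -118613 = 82402 + 118613 = 201015$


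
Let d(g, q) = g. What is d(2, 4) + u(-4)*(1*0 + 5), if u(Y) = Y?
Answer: -18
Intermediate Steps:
d(2, 4) + u(-4)*(1*0 + 5) = 2 - 4*(1*0 + 5) = 2 - 4*(0 + 5) = 2 - 4*5 = 2 - 20 = -18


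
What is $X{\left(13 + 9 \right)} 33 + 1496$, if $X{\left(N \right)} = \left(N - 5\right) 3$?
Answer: $3179$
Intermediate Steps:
$X{\left(N \right)} = -15 + 3 N$ ($X{\left(N \right)} = \left(-5 + N\right) 3 = -15 + 3 N$)
$X{\left(13 + 9 \right)} 33 + 1496 = \left(-15 + 3 \left(13 + 9\right)\right) 33 + 1496 = \left(-15 + 3 \cdot 22\right) 33 + 1496 = \left(-15 + 66\right) 33 + 1496 = 51 \cdot 33 + 1496 = 1683 + 1496 = 3179$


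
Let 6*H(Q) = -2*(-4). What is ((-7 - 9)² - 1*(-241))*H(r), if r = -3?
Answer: 1988/3 ≈ 662.67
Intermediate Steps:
H(Q) = 4/3 (H(Q) = (-2*(-4))/6 = (⅙)*8 = 4/3)
((-7 - 9)² - 1*(-241))*H(r) = ((-7 - 9)² - 1*(-241))*(4/3) = ((-16)² + 241)*(4/3) = (256 + 241)*(4/3) = 497*(4/3) = 1988/3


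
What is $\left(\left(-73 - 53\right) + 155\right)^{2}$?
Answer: $841$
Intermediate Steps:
$\left(\left(-73 - 53\right) + 155\right)^{2} = \left(-126 + 155\right)^{2} = 29^{2} = 841$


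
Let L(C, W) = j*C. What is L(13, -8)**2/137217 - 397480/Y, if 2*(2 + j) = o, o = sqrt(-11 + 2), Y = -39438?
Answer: 36368451299/3607709364 - 338*I/45739 ≈ 10.081 - 0.0073898*I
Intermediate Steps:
o = 3*I (o = sqrt(-9) = 3*I ≈ 3.0*I)
j = -2 + 3*I/2 (j = -2 + (3*I)/2 = -2 + 3*I/2 ≈ -2.0 + 1.5*I)
L(C, W) = C*(-2 + 3*I/2) (L(C, W) = (-2 + 3*I/2)*C = C*(-2 + 3*I/2))
L(13, -8)**2/137217 - 397480/Y = ((1/2)*13*(-4 + 3*I))**2/137217 - 397480/(-39438) = (-26 + 39*I/2)**2*(1/137217) - 397480*(-1/39438) = (-26 + 39*I/2)**2/137217 + 198740/19719 = 198740/19719 + (-26 + 39*I/2)**2/137217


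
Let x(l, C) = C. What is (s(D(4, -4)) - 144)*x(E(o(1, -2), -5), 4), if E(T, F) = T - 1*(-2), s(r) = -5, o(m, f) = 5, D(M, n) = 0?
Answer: -596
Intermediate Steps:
E(T, F) = 2 + T (E(T, F) = T + 2 = 2 + T)
(s(D(4, -4)) - 144)*x(E(o(1, -2), -5), 4) = (-5 - 144)*4 = -149*4 = -596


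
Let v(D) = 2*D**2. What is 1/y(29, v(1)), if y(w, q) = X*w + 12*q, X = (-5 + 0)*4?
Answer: -1/556 ≈ -0.0017986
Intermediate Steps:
X = -20 (X = -5*4 = -20)
y(w, q) = -20*w + 12*q
1/y(29, v(1)) = 1/(-20*29 + 12*(2*1**2)) = 1/(-580 + 12*(2*1)) = 1/(-580 + 12*2) = 1/(-580 + 24) = 1/(-556) = -1/556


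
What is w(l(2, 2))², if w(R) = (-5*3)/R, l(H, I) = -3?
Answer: 25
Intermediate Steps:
w(R) = -15/R
w(l(2, 2))² = (-15/(-3))² = (-15*(-⅓))² = 5² = 25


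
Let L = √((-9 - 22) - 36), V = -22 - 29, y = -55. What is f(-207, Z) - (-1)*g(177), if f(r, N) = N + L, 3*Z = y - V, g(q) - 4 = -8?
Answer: -16/3 + I*√67 ≈ -5.3333 + 8.1853*I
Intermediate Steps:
g(q) = -4 (g(q) = 4 - 8 = -4)
V = -51
Z = -4/3 (Z = (-55 - 1*(-51))/3 = (-55 + 51)/3 = (⅓)*(-4) = -4/3 ≈ -1.3333)
L = I*√67 (L = √(-31 - 36) = √(-67) = I*√67 ≈ 8.1853*I)
f(r, N) = N + I*√67
f(-207, Z) - (-1)*g(177) = (-4/3 + I*√67) - (-1)*(-4) = (-4/3 + I*√67) - 1*4 = (-4/3 + I*√67) - 4 = -16/3 + I*√67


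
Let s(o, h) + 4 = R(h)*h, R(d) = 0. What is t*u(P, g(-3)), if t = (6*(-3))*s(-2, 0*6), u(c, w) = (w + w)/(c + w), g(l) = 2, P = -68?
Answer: -48/11 ≈ -4.3636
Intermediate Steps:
u(c, w) = 2*w/(c + w) (u(c, w) = (2*w)/(c + w) = 2*w/(c + w))
s(o, h) = -4 (s(o, h) = -4 + 0*h = -4 + 0 = -4)
t = 72 (t = (6*(-3))*(-4) = -18*(-4) = 72)
t*u(P, g(-3)) = 72*(2*2/(-68 + 2)) = 72*(2*2/(-66)) = 72*(2*2*(-1/66)) = 72*(-2/33) = -48/11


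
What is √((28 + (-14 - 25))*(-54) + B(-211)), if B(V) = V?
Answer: √383 ≈ 19.570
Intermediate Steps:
√((28 + (-14 - 25))*(-54) + B(-211)) = √((28 + (-14 - 25))*(-54) - 211) = √((28 - 39)*(-54) - 211) = √(-11*(-54) - 211) = √(594 - 211) = √383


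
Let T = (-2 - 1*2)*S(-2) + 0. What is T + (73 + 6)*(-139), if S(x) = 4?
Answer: -10997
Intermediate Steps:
T = -16 (T = (-2 - 1*2)*4 + 0 = (-2 - 2)*4 + 0 = -4*4 + 0 = -16 + 0 = -16)
T + (73 + 6)*(-139) = -16 + (73 + 6)*(-139) = -16 + 79*(-139) = -16 - 10981 = -10997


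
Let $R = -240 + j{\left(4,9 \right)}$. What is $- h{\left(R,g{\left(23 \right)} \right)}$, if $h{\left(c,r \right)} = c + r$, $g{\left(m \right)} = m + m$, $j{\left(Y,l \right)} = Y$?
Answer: $190$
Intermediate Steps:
$g{\left(m \right)} = 2 m$
$R = -236$ ($R = -240 + 4 = -236$)
$- h{\left(R,g{\left(23 \right)} \right)} = - (-236 + 2 \cdot 23) = - (-236 + 46) = \left(-1\right) \left(-190\right) = 190$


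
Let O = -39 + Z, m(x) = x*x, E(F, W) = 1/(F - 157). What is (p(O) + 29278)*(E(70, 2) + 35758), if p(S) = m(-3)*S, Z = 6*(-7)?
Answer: 88814368805/87 ≈ 1.0209e+9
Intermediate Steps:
E(F, W) = 1/(-157 + F)
m(x) = x**2
Z = -42
O = -81 (O = -39 - 42 = -81)
p(S) = 9*S (p(S) = (-3)**2*S = 9*S)
(p(O) + 29278)*(E(70, 2) + 35758) = (9*(-81) + 29278)*(1/(-157 + 70) + 35758) = (-729 + 29278)*(1/(-87) + 35758) = 28549*(-1/87 + 35758) = 28549*(3110945/87) = 88814368805/87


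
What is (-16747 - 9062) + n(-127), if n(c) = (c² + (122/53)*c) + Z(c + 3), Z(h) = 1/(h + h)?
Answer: -131076485/13144 ≈ -9972.3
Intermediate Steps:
Z(h) = 1/(2*h)
n(c) = c² + 1/(2*(3 + c)) + 122*c/53 (n(c) = (c² + (122/53)*c) + 1/(2*(c + 3)) = (c² + (122*(1/53))*c) + 1/(2*(3 + c)) = (c² + 122*c/53) + 1/(2*(3 + c)) = c² + 1/(2*(3 + c)) + 122*c/53)
(-16747 - 9062) + n(-127) = (-16747 - 9062) + (53 + 2*(-127)*(3 - 127)*(122 + 53*(-127)))/(106*(3 - 127)) = -25809 + (1/106)*(53 + 2*(-127)*(-124)*(122 - 6731))/(-124) = -25809 + (1/106)*(-1/124)*(53 + 2*(-127)*(-124)*(-6609)) = -25809 + (1/106)*(-1/124)*(53 - 208157064) = -25809 + (1/106)*(-1/124)*(-208157011) = -25809 + 208157011/13144 = -131076485/13144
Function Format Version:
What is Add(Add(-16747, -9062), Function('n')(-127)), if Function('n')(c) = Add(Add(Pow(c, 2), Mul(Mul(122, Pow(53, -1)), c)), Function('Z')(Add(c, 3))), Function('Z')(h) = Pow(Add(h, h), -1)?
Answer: Rational(-131076485, 13144) ≈ -9972.3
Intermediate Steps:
Function('Z')(h) = Mul(Rational(1, 2), Pow(h, -1)) (Function('Z')(h) = Pow(Mul(2, h), -1) = Mul(Rational(1, 2), Pow(h, -1)))
Function('n')(c) = Add(Pow(c, 2), Mul(Rational(1, 2), Pow(Add(3, c), -1)), Mul(Rational(122, 53), c)) (Function('n')(c) = Add(Add(Pow(c, 2), Mul(Mul(122, Pow(53, -1)), c)), Mul(Rational(1, 2), Pow(Add(c, 3), -1))) = Add(Add(Pow(c, 2), Mul(Mul(122, Rational(1, 53)), c)), Mul(Rational(1, 2), Pow(Add(3, c), -1))) = Add(Add(Pow(c, 2), Mul(Rational(122, 53), c)), Mul(Rational(1, 2), Pow(Add(3, c), -1))) = Add(Pow(c, 2), Mul(Rational(1, 2), Pow(Add(3, c), -1)), Mul(Rational(122, 53), c)))
Add(Add(-16747, -9062), Function('n')(-127)) = Add(Add(-16747, -9062), Mul(Rational(1, 106), Pow(Add(3, -127), -1), Add(53, Mul(2, -127, Add(3, -127), Add(122, Mul(53, -127)))))) = Add(-25809, Mul(Rational(1, 106), Pow(-124, -1), Add(53, Mul(2, -127, -124, Add(122, -6731))))) = Add(-25809, Mul(Rational(1, 106), Rational(-1, 124), Add(53, Mul(2, -127, -124, -6609)))) = Add(-25809, Mul(Rational(1, 106), Rational(-1, 124), Add(53, -208157064))) = Add(-25809, Mul(Rational(1, 106), Rational(-1, 124), -208157011)) = Add(-25809, Rational(208157011, 13144)) = Rational(-131076485, 13144)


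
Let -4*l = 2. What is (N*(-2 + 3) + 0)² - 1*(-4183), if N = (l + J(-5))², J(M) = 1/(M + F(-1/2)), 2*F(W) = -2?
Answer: 338839/81 ≈ 4183.2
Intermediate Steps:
l = -½ (l = -¼*2 = -½ ≈ -0.50000)
F(W) = -1 (F(W) = (½)*(-2) = -1)
J(M) = 1/(-1 + M) (J(M) = 1/(M - 1) = 1/(-1 + M))
N = 4/9 (N = (-½ + 1/(-1 - 5))² = (-½ + 1/(-6))² = (-½ - ⅙)² = (-⅔)² = 4/9 ≈ 0.44444)
(N*(-2 + 3) + 0)² - 1*(-4183) = (4*(-2 + 3)/9 + 0)² - 1*(-4183) = ((4/9)*1 + 0)² + 4183 = (4/9 + 0)² + 4183 = (4/9)² + 4183 = 16/81 + 4183 = 338839/81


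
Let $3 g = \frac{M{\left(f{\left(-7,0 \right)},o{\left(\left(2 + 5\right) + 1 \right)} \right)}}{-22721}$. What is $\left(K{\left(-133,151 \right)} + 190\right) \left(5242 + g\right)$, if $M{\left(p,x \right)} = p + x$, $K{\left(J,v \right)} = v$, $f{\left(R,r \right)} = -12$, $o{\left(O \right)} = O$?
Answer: $\frac{121842863450}{68163} \approx 1.7875 \cdot 10^{6}$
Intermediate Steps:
$g = \frac{4}{68163}$ ($g = \frac{\left(-12 + \left(\left(2 + 5\right) + 1\right)\right) \frac{1}{-22721}}{3} = \frac{\left(-12 + \left(7 + 1\right)\right) \left(- \frac{1}{22721}\right)}{3} = \frac{\left(-12 + 8\right) \left(- \frac{1}{22721}\right)}{3} = \frac{\left(-4\right) \left(- \frac{1}{22721}\right)}{3} = \frac{1}{3} \cdot \frac{4}{22721} = \frac{4}{68163} \approx 5.8683 \cdot 10^{-5}$)
$\left(K{\left(-133,151 \right)} + 190\right) \left(5242 + g\right) = \left(151 + 190\right) \left(5242 + \frac{4}{68163}\right) = 341 \cdot \frac{357310450}{68163} = \frac{121842863450}{68163}$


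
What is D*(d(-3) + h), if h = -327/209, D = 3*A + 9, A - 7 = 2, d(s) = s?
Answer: -34344/209 ≈ -164.33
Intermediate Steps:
A = 9 (A = 7 + 2 = 9)
D = 36 (D = 3*9 + 9 = 27 + 9 = 36)
h = -327/209 (h = -327*1/209 = -327/209 ≈ -1.5646)
D*(d(-3) + h) = 36*(-3 - 327/209) = 36*(-954/209) = -34344/209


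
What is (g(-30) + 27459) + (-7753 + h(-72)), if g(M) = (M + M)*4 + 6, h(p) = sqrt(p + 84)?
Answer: 19472 + 2*sqrt(3) ≈ 19475.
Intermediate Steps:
h(p) = sqrt(84 + p)
g(M) = 6 + 8*M (g(M) = (2*M)*4 + 6 = 8*M + 6 = 6 + 8*M)
(g(-30) + 27459) + (-7753 + h(-72)) = ((6 + 8*(-30)) + 27459) + (-7753 + sqrt(84 - 72)) = ((6 - 240) + 27459) + (-7753 + sqrt(12)) = (-234 + 27459) + (-7753 + 2*sqrt(3)) = 27225 + (-7753 + 2*sqrt(3)) = 19472 + 2*sqrt(3)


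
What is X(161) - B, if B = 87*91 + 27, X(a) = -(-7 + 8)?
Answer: -7945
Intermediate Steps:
X(a) = -1 (X(a) = -1*1 = -1)
B = 7944 (B = 7917 + 27 = 7944)
X(161) - B = -1 - 1*7944 = -1 - 7944 = -7945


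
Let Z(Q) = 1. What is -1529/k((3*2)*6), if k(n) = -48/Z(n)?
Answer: 1529/48 ≈ 31.854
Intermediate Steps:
k(n) = -48 (k(n) = -48/1 = -48*1 = -48)
-1529/k((3*2)*6) = -1529/(-48) = -1529*(-1/48) = 1529/48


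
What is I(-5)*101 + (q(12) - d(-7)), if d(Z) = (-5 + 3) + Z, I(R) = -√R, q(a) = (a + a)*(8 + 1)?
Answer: 225 - 101*I*√5 ≈ 225.0 - 225.84*I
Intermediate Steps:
q(a) = 18*a (q(a) = (2*a)*9 = 18*a)
d(Z) = -2 + Z
I(-5)*101 + (q(12) - d(-7)) = -√(-5)*101 + (18*12 - (-2 - 7)) = -I*√5*101 + (216 - 1*(-9)) = -I*√5*101 + (216 + 9) = -101*I*√5 + 225 = 225 - 101*I*√5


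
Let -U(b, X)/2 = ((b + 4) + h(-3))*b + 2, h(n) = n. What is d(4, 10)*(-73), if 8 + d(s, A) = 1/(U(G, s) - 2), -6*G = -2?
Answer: 36865/62 ≈ 594.60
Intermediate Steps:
G = 1/3 (G = -1/6*(-2) = 1/3 ≈ 0.33333)
U(b, X) = -4 - 2*b*(1 + b) (U(b, X) = -2*(((b + 4) - 3)*b + 2) = -2*(((4 + b) - 3)*b + 2) = -2*((1 + b)*b + 2) = -2*(b*(1 + b) + 2) = -2*(2 + b*(1 + b)) = -4 - 2*b*(1 + b))
d(s, A) = -505/62 (d(s, A) = -8 + 1/((-4 - 2*1/3 - 2*(1/3)**2) - 2) = -8 + 1/((-4 - 2/3 - 2*1/9) - 2) = -8 + 1/((-4 - 2/3 - 2/9) - 2) = -8 + 1/(-44/9 - 2) = -8 + 1/(-62/9) = -8 - 9/62 = -505/62)
d(4, 10)*(-73) = -505/62*(-73) = 36865/62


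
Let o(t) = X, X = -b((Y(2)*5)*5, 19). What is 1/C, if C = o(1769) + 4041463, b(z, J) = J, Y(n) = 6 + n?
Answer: 1/4041444 ≈ 2.4744e-7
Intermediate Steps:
X = -19 (X = -1*19 = -19)
o(t) = -19
C = 4041444 (C = -19 + 4041463 = 4041444)
1/C = 1/4041444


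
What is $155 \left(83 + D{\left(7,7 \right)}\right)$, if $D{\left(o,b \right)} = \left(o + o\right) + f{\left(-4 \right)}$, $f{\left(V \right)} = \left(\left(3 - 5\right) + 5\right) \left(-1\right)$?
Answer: $14570$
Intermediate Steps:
$f{\left(V \right)} = -3$ ($f{\left(V \right)} = \left(-2 + 5\right) \left(-1\right) = 3 \left(-1\right) = -3$)
$D{\left(o,b \right)} = -3 + 2 o$ ($D{\left(o,b \right)} = \left(o + o\right) - 3 = 2 o - 3 = -3 + 2 o$)
$155 \left(83 + D{\left(7,7 \right)}\right) = 155 \left(83 + \left(-3 + 2 \cdot 7\right)\right) = 155 \left(83 + \left(-3 + 14\right)\right) = 155 \left(83 + 11\right) = 155 \cdot 94 = 14570$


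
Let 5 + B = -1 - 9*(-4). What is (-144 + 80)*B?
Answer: -1920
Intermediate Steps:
B = 30 (B = -5 + (-1 - 9*(-4)) = -5 + (-1 - 1*(-36)) = -5 + (-1 + 36) = -5 + 35 = 30)
(-144 + 80)*B = (-144 + 80)*30 = -64*30 = -1920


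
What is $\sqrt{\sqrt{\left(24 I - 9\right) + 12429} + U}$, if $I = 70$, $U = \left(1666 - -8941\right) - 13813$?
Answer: $\sqrt{-3206 + 10 \sqrt{141}} \approx 55.563 i$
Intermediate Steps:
$U = -3206$ ($U = \left(1666 + 8941\right) - 13813 = 10607 - 13813 = -3206$)
$\sqrt{\sqrt{\left(24 I - 9\right) + 12429} + U} = \sqrt{\sqrt{\left(24 \cdot 70 - 9\right) + 12429} - 3206} = \sqrt{\sqrt{\left(1680 - 9\right) + 12429} - 3206} = \sqrt{\sqrt{1671 + 12429} - 3206} = \sqrt{\sqrt{14100} - 3206} = \sqrt{10 \sqrt{141} - 3206} = \sqrt{-3206 + 10 \sqrt{141}}$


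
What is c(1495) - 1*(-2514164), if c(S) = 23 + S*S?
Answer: 4749212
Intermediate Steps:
c(S) = 23 + S²
c(1495) - 1*(-2514164) = (23 + 1495²) - 1*(-2514164) = (23 + 2235025) + 2514164 = 2235048 + 2514164 = 4749212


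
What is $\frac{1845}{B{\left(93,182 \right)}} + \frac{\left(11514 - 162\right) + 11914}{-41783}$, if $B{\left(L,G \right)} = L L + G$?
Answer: $- \frac{128372411}{368985673} \approx -0.34791$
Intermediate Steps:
$B{\left(L,G \right)} = G + L^{2}$ ($B{\left(L,G \right)} = L^{2} + G = G + L^{2}$)
$\frac{1845}{B{\left(93,182 \right)}} + \frac{\left(11514 - 162\right) + 11914}{-41783} = \frac{1845}{182 + 93^{2}} + \frac{\left(11514 - 162\right) + 11914}{-41783} = \frac{1845}{182 + 8649} + \left(11352 + 11914\right) \left(- \frac{1}{41783}\right) = \frac{1845}{8831} + 23266 \left(- \frac{1}{41783}\right) = 1845 \cdot \frac{1}{8831} - \frac{23266}{41783} = \frac{1845}{8831} - \frac{23266}{41783} = - \frac{128372411}{368985673}$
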